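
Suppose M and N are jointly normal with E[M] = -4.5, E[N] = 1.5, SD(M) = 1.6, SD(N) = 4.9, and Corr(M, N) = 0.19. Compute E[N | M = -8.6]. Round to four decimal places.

-0.8857

The regression of N on M has slope ρ·σ_N/σ_M and passes through (μ_M, μ_N).
E[N | M=-8.6] = 1.5 + (0.19)·(4.9/1.6)·(-8.6 − (-4.5)) = 1.5 + (0.58188)·(-4.1) = -0.8857.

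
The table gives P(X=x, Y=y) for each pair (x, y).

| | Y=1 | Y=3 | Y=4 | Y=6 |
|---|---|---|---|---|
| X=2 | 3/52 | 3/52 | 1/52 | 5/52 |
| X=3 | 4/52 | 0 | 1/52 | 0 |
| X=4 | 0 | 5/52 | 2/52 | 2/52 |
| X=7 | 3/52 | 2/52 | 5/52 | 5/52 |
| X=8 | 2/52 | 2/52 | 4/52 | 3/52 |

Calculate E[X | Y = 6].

P(Y = 6) = 15/52.
Summing X·P(X=x,Y=y) over the conditioning event gives 77/52.
E[X | Y = 6] = (77/52) / (15/52) = 77/15.

77/15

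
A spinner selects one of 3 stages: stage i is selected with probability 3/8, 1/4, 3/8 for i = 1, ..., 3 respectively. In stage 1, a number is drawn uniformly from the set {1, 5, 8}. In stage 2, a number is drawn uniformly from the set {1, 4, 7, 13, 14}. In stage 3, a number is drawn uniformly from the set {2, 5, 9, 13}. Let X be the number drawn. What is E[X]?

E[X | stage 1] = (1+5+8)/3 = 14/3.
E[X | stage 2] = (1+4+7+13+14)/5 = 39/5.
E[X | stage 3] = (2+5+9+13)/4 = 29/4.
By the law of total expectation,
E[X] = (3/8)·(14/3) + (1/4)·(39/5) + (3/8)·(29/4) = 1027/160.

1027/160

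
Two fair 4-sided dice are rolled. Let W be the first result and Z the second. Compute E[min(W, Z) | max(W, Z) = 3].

9/5

Outcomes with max(W, Z) = 3: (1,3), (2,3), (3,1), (3,2), (3,3), each with probability 1/16.
E[min(W, Z) | max(W, Z) = 3] = (1 + 2 + 1 + 2 + 3) / 5 = 9/5.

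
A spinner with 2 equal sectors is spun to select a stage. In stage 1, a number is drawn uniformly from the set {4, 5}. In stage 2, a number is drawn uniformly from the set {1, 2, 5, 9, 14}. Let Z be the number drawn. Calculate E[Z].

E[Z | stage 1] = (4+5)/2 = 9/2.
E[Z | stage 2] = (1+2+5+9+14)/5 = 31/5.
E[Z] = (1/2)·(9/2) + (1/2)·(31/5) = 107/20.

107/20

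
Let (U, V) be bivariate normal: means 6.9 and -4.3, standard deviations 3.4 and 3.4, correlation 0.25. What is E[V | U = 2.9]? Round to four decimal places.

-5.3000

E[V | U=x] = μ_V + ρ(σ_V/σ_U)(x − μ_U) for jointly normal variables.
E[V | U=2.9] = -4.3 + (0.25)·(3.4/3.4)·(2.9 − (6.9)) = -4.3 + (0.25)·(-4) = -5.3000.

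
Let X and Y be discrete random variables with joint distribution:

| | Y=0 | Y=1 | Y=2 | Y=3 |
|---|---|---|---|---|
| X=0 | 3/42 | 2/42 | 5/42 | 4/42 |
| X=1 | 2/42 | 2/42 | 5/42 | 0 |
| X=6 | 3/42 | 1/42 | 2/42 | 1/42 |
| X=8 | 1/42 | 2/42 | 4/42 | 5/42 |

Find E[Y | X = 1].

4/3

P(X = 1) = 3/14.
Σ Y·P over the event = 0·(2/42) + 1·(2/42) + 2·(5/42) = 2/7.
E[Y | X = 1] = (2/7) / (3/14) = 4/3.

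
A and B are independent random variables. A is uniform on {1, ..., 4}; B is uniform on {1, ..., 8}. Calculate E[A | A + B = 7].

P(A + B = 7) = 1/8.
Summing A·P(x,y) over outcomes with A + B = 7 gives 5/16.
E[A | A + B = 7] = (5/16) / (1/8) = 5/2.

5/2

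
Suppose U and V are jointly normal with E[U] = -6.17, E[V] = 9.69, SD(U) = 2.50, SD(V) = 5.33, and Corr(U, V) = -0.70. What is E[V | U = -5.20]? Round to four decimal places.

For a bivariate normal, E[V | U=x] = μ_V + ρ·(σ_V/σ_U)·(x − μ_U).
E[V | U=-5.20] = 9.69 + (-0.70)·(5.33/2.50)·(-5.20 − (-6.17)) = 9.69 + (-1.4924)·(0.97) = 8.2424.

8.2424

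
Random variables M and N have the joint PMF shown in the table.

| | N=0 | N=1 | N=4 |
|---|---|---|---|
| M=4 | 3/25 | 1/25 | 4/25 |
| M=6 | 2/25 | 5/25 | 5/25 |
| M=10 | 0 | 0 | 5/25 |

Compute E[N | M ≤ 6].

P(M ≤ 6) = 4/5.
Summing N·P(M=x,N=y) over the conditioning event gives 42/25.
E[N | M ≤ 6] = (42/25) / (4/5) = 21/10.

21/10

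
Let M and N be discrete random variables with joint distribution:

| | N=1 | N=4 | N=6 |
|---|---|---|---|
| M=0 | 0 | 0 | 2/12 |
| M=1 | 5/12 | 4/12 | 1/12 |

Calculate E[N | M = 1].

P(M = 1) = 5/6.
Σ N·P over the event = 1·(5/12) + 4·(4/12) + 6·(1/12) = 9/4.
E[N | M = 1] = (9/4) / (5/6) = 27/10.

27/10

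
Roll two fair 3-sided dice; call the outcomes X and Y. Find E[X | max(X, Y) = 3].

P(max(X, Y) = 3) = 5/9.
Summing X·P(x,y) over outcomes with max(X, Y) = 3 gives 4/3.
E[X | max(X, Y) = 3] = (4/3) / (5/9) = 12/5.

12/5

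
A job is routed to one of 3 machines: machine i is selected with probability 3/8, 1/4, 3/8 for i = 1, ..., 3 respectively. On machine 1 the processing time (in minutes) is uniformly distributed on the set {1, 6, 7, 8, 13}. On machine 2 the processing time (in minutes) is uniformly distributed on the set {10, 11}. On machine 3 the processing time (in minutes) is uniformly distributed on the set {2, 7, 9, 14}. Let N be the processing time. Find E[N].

33/4

E[N | machine 1] = (1+6+7+8+13)/5 = 7.
E[N | machine 2] = (10+11)/2 = 21/2.
E[N | machine 3] = (2+7+9+14)/4 = 8.
By the law of total expectation,
E[N] = (3/8)·(7) + (1/4)·(21/2) + (3/8)·(8) = 33/4.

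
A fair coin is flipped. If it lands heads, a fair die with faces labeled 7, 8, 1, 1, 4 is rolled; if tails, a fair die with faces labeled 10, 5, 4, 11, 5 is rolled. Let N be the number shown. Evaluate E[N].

28/5

E[N | heads] = (7+8+1+1+4)/5 = 21/5.
E[N | tails] = (10+5+4+11+5)/5 = 7.
By the law of total expectation,
E[N] = (1/2)·(21/5) + (1/2)·(7) = 28/5.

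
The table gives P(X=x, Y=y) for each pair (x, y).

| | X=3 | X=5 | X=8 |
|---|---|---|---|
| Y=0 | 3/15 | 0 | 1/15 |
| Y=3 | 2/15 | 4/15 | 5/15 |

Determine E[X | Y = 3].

6

P(Y = 3) = 11/15.
Σ X·P over the event = 3·(2/15) + 5·(4/15) + 8·(5/15) = 22/5.
E[X | Y = 3] = (22/5) / (11/15) = 6.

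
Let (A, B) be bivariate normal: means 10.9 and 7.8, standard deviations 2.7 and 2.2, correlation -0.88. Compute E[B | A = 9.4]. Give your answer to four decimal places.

8.8756

The regression of B on A has slope ρ·σ_B/σ_A and passes through (μ_A, μ_B).
E[B | A=9.4] = 7.8 + (-0.88)·(2.2/2.7)·(9.4 − (10.9)) = 7.8 + (-0.71704)·(-1.5) = 8.8756.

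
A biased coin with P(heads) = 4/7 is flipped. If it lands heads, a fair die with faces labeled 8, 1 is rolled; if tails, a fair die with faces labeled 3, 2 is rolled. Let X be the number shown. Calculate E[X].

51/14

E[X | heads] = (8+1)/2 = 9/2.
E[X | tails] = (3+2)/2 = 5/2.
By the law of total expectation,
E[X] = (4/7)·(9/2) + (3/7)·(5/2) = 51/14.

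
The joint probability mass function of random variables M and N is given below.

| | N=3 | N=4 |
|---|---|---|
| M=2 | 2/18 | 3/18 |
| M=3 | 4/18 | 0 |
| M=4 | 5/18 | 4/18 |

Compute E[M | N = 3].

P(N = 3) = 11/18.
Σ M·P over the event = 2·(2/18) + 3·(4/18) + 4·(5/18) = 2.
E[M | N = 3] = (2) / (11/18) = 36/11.

36/11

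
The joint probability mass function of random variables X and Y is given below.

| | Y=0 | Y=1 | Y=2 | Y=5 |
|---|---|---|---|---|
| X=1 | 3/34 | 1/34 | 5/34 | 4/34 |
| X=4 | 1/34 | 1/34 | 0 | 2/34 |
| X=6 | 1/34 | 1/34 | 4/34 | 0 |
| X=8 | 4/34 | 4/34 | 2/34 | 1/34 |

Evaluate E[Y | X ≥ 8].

13/11

P(X ≥ 8) = 11/34.
Σ Y·P over the event = 0·(4/34) + 1·(4/34) + 2·(2/34) + 5·(1/34) = 13/34.
E[Y | X ≥ 8] = (13/34) / (11/34) = 13/11.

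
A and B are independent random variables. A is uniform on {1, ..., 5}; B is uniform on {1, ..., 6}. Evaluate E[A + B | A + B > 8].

Outcomes with A + B > 8: (3,6), (4,5), (4,6), (5,4), (5,5), (5,6), each with probability 1/30.
E[A + B | A + B > 8] = (9 + 9 + 10 + 9 + 10 + 11) / 6 = 29/3.

29/3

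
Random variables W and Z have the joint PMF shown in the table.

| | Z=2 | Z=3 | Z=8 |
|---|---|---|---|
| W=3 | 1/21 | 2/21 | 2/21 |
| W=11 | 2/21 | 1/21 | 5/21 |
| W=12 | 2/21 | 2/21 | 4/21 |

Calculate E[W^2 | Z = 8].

P(Z = 8) = 11/21.
Σ W^2·P over the event = 9·(2/21) + 121·(5/21) + 144·(4/21) = 1199/21.
E[W^2 | Z = 8] = (1199/21) / (11/21) = 109.

109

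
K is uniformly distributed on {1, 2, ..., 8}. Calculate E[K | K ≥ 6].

Given K ≥ 6, K is equally likely to be any of {6, 7, 8}.
E[K | K ≥ 6] = (6 + 7 + 8) / 3 = 7.

7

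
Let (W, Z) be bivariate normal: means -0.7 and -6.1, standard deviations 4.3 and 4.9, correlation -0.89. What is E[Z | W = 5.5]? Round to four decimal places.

The regression of Z on W has slope ρ·σ_Z/σ_W and passes through (μ_W, μ_Z).
E[Z | W=5.5] = -6.1 + (-0.89)·(4.9/4.3)·(5.5 − (-0.7)) = -6.1 + (-1.0142)·(6.2) = -12.3880.

-12.3880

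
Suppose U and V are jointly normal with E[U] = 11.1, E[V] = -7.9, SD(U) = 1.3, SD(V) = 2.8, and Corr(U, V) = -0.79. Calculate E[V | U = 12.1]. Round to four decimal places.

-9.6015

For a bivariate normal, E[V | U=x] = μ_V + ρ·(σ_V/σ_U)·(x − μ_U).
E[V | U=12.1] = -7.9 + (-0.79)·(2.8/1.3)·(12.1 − (11.1)) = -7.9 + (-1.7015)·(1) = -9.6015.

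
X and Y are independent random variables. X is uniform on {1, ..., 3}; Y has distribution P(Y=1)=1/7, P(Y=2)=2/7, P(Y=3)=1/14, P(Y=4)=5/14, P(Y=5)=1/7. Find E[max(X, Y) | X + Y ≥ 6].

P(X + Y ≥ 6) = 17/42.
Summing max(X,Y)·P(x,y) over outcomes with X + Y ≥ 6 gives 73/42.
E[max(X, Y) | X + Y ≥ 6] = (73/42) / (17/42) = 73/17.

73/17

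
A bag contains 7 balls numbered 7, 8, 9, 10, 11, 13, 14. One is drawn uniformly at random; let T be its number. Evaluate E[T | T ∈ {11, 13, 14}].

38/3

P(T ∈ {11, 13, 14}) = 3/7.
Σ over the event: 11·1/7 + 13·1/7 + 14·1/7 = 38/7.
E[T | T ∈ {11, 13, 14}] = (38/7) / (3/7) = 38/3.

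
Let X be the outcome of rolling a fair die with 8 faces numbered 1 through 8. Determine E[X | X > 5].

Given X > 5, X is equally likely to be any of {6, 7, 8}.
E[X | X > 5] = (6 + 7 + 8) / 3 = 7.

7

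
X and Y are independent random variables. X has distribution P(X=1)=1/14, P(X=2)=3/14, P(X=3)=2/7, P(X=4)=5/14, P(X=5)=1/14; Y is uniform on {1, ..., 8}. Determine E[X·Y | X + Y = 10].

P(X + Y = 10) = 13/112.
Summing XY·P(x,y) over outcomes with X + Y = 10 gives 277/112.
E[X·Y | X + Y = 10] = (277/112) / (13/112) = 277/13.

277/13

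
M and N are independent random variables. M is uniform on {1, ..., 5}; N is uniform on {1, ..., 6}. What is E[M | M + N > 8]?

Outcomes with M + N > 8: (3,6), (4,5), (4,6), (5,4), (5,5), (5,6), each with probability 1/30.
E[M | M + N > 8] = (3 + 4 + 4 + 5 + 5 + 5) / 6 = 13/3.

13/3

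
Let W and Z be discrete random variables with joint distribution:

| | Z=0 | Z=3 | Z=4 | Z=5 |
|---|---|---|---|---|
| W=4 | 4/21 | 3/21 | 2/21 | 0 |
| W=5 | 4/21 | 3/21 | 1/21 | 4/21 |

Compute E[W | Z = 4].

13/3

P(Z = 4) = 1/7.
Σ W·P over the event = 4·(2/21) + 5·(1/21) = 13/21.
E[W | Z = 4] = (13/21) / (1/7) = 13/3.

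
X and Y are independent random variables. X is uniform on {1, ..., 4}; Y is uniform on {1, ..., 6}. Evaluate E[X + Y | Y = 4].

Outcomes with Y = 4: (1,4), (2,4), (3,4), (4,4), each with probability 1/24.
E[X + Y | Y = 4] = (5 + 6 + 7 + 8) / 4 = 13/2.

13/2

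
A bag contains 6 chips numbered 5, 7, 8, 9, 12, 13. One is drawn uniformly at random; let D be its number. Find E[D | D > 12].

P(D > 12) = 1/6.
Σ over the event: 13·1/6 = 13/6.
E[D | D > 12] = (13/6) / (1/6) = 13.

13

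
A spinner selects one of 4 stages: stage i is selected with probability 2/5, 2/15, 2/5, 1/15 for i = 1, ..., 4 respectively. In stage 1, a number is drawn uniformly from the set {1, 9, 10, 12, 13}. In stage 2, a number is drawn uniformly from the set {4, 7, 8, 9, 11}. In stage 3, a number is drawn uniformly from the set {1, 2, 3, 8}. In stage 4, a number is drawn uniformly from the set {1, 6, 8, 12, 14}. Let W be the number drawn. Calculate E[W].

E[W | stage 1] = (1+9+10+12+13)/5 = 9.
E[W | stage 2] = (4+7+8+9+11)/5 = 39/5.
E[W | stage 3] = (1+2+3+8)/4 = 7/2.
E[W | stage 4] = (1+6+8+12+14)/5 = 41/5.
E[W] = (2/5)·(9) + (2/15)·(39/5) + (2/5)·(7/2) + (1/15)·(41/5) = 494/75.

494/75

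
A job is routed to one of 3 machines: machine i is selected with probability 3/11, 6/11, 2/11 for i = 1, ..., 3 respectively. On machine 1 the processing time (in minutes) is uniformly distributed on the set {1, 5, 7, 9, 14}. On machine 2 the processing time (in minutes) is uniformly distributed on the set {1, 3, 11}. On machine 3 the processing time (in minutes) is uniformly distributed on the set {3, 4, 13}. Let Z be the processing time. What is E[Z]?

E[Z | machine 1] = (1+5+7+9+14)/5 = 36/5.
E[Z | machine 2] = (1+3+11)/3 = 5.
E[Z | machine 3] = (3+4+13)/3 = 20/3.
E[Z] = (3/11)·(36/5) + (6/11)·(5) + (2/11)·(20/3) = 974/165.

974/165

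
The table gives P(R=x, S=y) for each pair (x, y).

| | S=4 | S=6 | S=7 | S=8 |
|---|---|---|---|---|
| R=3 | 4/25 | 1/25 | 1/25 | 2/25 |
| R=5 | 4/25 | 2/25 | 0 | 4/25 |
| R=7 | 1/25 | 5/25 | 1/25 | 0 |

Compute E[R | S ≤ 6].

P(S ≤ 6) = 17/25.
Summing R·P(R=x,S=y) over the conditioning event gives 87/25.
E[R | S ≤ 6] = (87/25) / (17/25) = 87/17.

87/17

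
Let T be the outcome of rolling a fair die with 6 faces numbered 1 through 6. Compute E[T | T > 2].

9/2

Given T > 2, T is equally likely to be any of {3, 4, 5, 6}.
E[T | T > 2] = (3 + 4 + 5 + 6) / 4 = 9/2.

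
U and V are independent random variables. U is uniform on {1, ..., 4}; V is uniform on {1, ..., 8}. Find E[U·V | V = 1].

P(V = 1) = 1/8.
Summing UV·P(x,y) over outcomes with V = 1 gives 5/16.
E[U·V | V = 1] = (5/16) / (1/8) = 5/2.

5/2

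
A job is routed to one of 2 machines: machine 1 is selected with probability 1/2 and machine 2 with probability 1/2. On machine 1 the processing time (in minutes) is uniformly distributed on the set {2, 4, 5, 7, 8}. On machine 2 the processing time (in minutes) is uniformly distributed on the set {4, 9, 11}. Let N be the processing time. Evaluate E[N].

33/5

E[N | machine 1] = (2+4+5+7+8)/5 = 26/5.
E[N | machine 2] = (4+9+11)/3 = 8.
E[N] = (1/2)·(26/5) + (1/2)·(8) = 33/5.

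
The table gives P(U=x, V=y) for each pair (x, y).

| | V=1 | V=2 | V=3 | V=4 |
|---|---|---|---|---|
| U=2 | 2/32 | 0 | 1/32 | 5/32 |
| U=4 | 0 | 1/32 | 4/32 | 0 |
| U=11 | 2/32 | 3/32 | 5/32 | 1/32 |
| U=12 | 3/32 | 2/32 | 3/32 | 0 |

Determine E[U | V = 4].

P(V = 4) = 3/16.
Summing U·P(U=x,V=y) over the conditioning event gives 21/32.
E[U | V = 4] = (21/32) / (3/16) = 7/2.

7/2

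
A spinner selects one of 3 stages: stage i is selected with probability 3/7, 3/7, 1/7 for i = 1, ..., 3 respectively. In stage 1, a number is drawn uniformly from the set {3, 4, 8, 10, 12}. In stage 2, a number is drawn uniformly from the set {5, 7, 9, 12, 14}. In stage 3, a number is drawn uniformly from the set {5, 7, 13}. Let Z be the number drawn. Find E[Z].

881/105

E[Z | stage 1] = (3+4+8+10+12)/5 = 37/5.
E[Z | stage 2] = (5+7+9+12+14)/5 = 47/5.
E[Z | stage 3] = (5+7+13)/3 = 25/3.
E[Z] = (3/7)·(37/5) + (3/7)·(47/5) + (1/7)·(25/3) = 881/105.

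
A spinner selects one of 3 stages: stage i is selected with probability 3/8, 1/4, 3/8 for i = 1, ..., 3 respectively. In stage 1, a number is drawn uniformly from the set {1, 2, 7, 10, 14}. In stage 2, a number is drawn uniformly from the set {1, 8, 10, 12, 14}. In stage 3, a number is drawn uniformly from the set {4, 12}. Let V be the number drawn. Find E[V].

39/5

E[V | stage 1] = (1+2+7+10+14)/5 = 34/5.
E[V | stage 2] = (1+8+10+12+14)/5 = 9.
E[V | stage 3] = (4+12)/2 = 8.
By the law of total expectation,
E[V] = (3/8)·(34/5) + (1/4)·(9) + (3/8)·(8) = 39/5.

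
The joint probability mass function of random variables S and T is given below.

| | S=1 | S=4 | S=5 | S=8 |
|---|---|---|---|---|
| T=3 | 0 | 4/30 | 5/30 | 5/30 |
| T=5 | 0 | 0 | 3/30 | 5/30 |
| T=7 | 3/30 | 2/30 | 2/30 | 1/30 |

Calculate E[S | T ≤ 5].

P(T ≤ 5) = 11/15.
Σ S·P over the event = 4·(4/30) + 5·(5/30) + 5·(3/30) + 8·(5/30) + 8·(5/30) = 68/15.
E[S | T ≤ 5] = (68/15) / (11/15) = 68/11.

68/11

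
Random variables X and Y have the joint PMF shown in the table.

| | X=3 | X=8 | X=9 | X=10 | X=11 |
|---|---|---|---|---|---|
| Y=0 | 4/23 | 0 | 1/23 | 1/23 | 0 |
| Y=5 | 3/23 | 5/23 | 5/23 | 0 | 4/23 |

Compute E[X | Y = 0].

31/6

P(Y = 0) = 6/23.
Summing X·P(X=x,Y=y) over the conditioning event gives 31/23.
E[X | Y = 0] = (31/23) / (6/23) = 31/6.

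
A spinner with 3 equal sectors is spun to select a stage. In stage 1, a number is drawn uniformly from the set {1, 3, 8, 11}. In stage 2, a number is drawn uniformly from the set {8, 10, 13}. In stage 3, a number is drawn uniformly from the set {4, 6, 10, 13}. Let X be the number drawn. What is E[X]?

73/9

E[X | stage 1] = (1+3+8+11)/4 = 23/4.
E[X | stage 2] = (8+10+13)/3 = 31/3.
E[X | stage 3] = (4+6+10+13)/4 = 33/4.
By the law of total expectation,
E[X] = (1/3)·(23/4) + (1/3)·(31/3) + (1/3)·(33/4) = 73/9.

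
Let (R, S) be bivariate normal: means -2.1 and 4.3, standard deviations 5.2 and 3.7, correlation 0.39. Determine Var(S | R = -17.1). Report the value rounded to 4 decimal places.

11.6078

Var(S | R=x) = (1 − ρ²)·σ_S².
Var(S | R=-17.1) = (3.7)²·(1 − (0.39)²) = 13.69·0.8479 = 11.6078.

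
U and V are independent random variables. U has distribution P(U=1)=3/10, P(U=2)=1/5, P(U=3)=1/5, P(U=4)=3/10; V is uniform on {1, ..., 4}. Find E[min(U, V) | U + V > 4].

P(U + V > 4) = 5/8.
Summing min(U,V)·P(x,y) over outcomes with U + V > 4 gives 57/40.
E[min(U, V) | U + V > 4] = (57/40) / (5/8) = 57/25.

57/25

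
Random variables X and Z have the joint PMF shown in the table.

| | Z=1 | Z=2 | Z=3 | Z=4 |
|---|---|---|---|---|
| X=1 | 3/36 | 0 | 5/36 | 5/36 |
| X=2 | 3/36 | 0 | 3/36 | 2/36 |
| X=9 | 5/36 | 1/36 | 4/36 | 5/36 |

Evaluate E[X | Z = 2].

9

P(Z = 2) = 1/36.
Σ X·P over the event = 9·(1/36) = 1/4.
E[X | Z = 2] = (1/4) / (1/36) = 9.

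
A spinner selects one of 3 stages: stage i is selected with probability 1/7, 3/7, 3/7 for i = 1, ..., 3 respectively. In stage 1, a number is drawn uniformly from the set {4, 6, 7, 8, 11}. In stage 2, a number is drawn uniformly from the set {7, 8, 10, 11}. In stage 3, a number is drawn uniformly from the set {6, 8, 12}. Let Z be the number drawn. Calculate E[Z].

E[Z | stage 1] = (4+6+7+8+11)/5 = 36/5.
E[Z | stage 2] = (7+8+10+11)/4 = 9.
E[Z | stage 3] = (6+8+12)/3 = 26/3.
E[Z] = (1/7)·(36/5) + (3/7)·(9) + (3/7)·(26/3) = 43/5.

43/5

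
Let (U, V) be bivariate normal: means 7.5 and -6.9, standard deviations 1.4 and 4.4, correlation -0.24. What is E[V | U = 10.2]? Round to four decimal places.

For a bivariate normal, E[V | U=x] = μ_V + ρ·(σ_V/σ_U)·(x − μ_U).
E[V | U=10.2] = -6.9 + (-0.24)·(4.4/1.4)·(10.2 − (7.5)) = -6.9 + (-0.75429)·(2.7) = -8.9366.

-8.9366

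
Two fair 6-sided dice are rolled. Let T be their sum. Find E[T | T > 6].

P(T > 6) = 7/12.
Σ over the event: 7·1/6 + 8·5/36 + 9·1/9 + 10·1/12 + 11·1/18 + 12·1/36 = 91/18.
E[T | T > 6] = (91/18) / (7/12) = 26/3.

26/3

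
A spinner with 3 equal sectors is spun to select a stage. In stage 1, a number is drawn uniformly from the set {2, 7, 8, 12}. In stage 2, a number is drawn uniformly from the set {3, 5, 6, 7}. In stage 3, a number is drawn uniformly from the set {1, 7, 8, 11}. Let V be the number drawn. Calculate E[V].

E[V | stage 1] = (2+7+8+12)/4 = 29/4.
E[V | stage 2] = (3+5+6+7)/4 = 21/4.
E[V | stage 3] = (1+7+8+11)/4 = 27/4.
By the law of total expectation,
E[V] = (1/3)·(29/4) + (1/3)·(21/4) + (1/3)·(27/4) = 77/12.

77/12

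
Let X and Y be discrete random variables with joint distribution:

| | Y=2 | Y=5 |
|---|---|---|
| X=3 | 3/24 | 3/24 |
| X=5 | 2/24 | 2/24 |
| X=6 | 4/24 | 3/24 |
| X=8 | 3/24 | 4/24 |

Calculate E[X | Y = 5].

23/4

P(Y = 5) = 1/2.
Summing X·P(X=x,Y=y) over the conditioning event gives 23/8.
E[X | Y = 5] = (23/8) / (1/2) = 23/4.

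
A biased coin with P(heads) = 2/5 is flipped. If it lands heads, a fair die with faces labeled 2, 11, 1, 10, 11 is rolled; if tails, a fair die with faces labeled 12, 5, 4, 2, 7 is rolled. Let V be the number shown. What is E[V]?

32/5

E[V | heads] = (2+11+1+10+11)/5 = 7.
E[V | tails] = (12+5+4+2+7)/5 = 6.
By the law of total expectation,
E[V] = (2/5)·(7) + (3/5)·(6) = 32/5.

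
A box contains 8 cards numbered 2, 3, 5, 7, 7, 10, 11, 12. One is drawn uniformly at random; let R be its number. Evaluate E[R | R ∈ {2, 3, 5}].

10/3

P(R ∈ {2, 3, 5}) = 3/8.
Σ over the event: 2·1/8 + 3·1/8 + 5·1/8 = 5/4.
E[R | R ∈ {2, 3, 5}] = (5/4) / (3/8) = 10/3.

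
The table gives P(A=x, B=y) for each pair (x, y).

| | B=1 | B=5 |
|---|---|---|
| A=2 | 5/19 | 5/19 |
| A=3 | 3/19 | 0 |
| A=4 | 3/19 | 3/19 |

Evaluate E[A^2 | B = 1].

95/11

P(B = 1) = 11/19.
Σ A^2·P over the event = 4·(5/19) + 9·(3/19) + 16·(3/19) = 5.
E[A^2 | B = 1] = (5) / (11/19) = 95/11.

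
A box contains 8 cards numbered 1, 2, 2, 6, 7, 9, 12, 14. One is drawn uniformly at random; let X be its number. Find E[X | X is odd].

P(X is odd) = 3/8.
Σ over the event: 1·1/8 + 7·1/8 + 9·1/8 = 17/8.
E[X | X is odd] = (17/8) / (3/8) = 17/3.

17/3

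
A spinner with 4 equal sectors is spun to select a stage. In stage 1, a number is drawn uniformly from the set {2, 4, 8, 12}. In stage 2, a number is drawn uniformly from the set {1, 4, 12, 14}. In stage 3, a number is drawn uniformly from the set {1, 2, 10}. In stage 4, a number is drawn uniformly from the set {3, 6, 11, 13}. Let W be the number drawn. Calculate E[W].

E[W | stage 1] = (2+4+8+12)/4 = 13/2.
E[W | stage 2] = (1+4+12+14)/4 = 31/4.
E[W | stage 3] = (1+2+10)/3 = 13/3.
E[W | stage 4] = (3+6+11+13)/4 = 33/4.
By the law of total expectation,
E[W] = (1/4)·(13/2) + (1/4)·(31/4) + (1/4)·(13/3) + (1/4)·(33/4) = 161/24.

161/24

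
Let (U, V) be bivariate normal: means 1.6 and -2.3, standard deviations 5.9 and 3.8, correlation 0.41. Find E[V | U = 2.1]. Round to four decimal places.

E[V | U=x] = μ_V + ρ(σ_V/σ_U)(x − μ_U) for jointly normal variables.
E[V | U=2.1] = -2.3 + (0.41)·(3.8/5.9)·(2.1 − (1.6)) = -2.3 + (0.26407)·(0.5) = -2.1680.

-2.1680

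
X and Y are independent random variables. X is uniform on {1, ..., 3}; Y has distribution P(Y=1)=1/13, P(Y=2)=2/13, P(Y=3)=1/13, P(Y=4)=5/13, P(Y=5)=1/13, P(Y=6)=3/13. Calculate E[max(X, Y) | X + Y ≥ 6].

P(X + Y ≥ 6) = 23/39.
Summing max(X,Y)·P(x,y) over outcomes with X + Y ≥ 6 gives 112/39.
E[max(X, Y) | X + Y ≥ 6] = (112/39) / (23/39) = 112/23.

112/23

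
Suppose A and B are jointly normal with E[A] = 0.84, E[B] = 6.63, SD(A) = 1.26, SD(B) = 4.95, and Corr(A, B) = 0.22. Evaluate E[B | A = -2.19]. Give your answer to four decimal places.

The regression of B on A has slope ρ·σ_B/σ_A and passes through (μ_A, μ_B).
E[B | A=-2.19] = 6.63 + (0.22)·(4.95/1.26)·(-2.19 − (0.84)) = 6.63 + (0.86429)·(-3.03) = 4.0112.

4.0112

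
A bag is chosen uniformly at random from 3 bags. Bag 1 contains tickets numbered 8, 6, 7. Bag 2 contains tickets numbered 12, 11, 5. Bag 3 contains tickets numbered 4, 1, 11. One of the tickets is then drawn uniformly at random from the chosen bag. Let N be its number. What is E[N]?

E[N | bag 1] = (8+6+7)/3 = 7.
E[N | bag 2] = (12+11+5)/3 = 28/3.
E[N | bag 3] = (4+1+11)/3 = 16/3.
By the law of total expectation,
E[N] = (1/3)·(7) + (1/3)·(28/3) + (1/3)·(16/3) = 65/9.

65/9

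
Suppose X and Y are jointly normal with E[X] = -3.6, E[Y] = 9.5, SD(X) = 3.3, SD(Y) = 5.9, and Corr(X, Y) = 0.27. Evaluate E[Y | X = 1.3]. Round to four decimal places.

11.8654

For a bivariate normal, E[Y | X=x] = μ_Y + ρ·(σ_Y/σ_X)·(x − μ_X).
E[Y | X=1.3] = 9.5 + (0.27)·(5.9/3.3)·(1.3 − (-3.6)) = 9.5 + (0.48273)·(4.9) = 11.8654.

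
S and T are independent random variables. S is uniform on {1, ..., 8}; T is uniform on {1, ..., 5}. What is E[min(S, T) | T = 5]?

15/4

Outcomes with T = 5: (1,5), (2,5), (3,5), (4,5), (5,5), (6,5), (7,5), (8,5), each with probability 1/40.
E[min(S, T) | T = 5] = (1 + 2 + 3 + 4 + 5 + 5 + 5 + 5) / 8 = 15/4.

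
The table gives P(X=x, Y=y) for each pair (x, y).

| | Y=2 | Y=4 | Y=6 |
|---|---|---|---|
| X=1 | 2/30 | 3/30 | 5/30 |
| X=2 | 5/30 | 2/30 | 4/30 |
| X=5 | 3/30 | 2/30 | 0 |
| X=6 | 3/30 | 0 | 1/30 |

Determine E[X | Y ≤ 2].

45/13

P(Y ≤ 2) = 13/30.
Summing X·P(X=x,Y=y) over the conditioning event gives 3/2.
E[X | Y ≤ 2] = (3/2) / (13/30) = 45/13.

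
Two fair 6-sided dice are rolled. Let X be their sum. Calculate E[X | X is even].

7

P(X is even) = 1/2.
Σ over the event: 2·1/36 + 4·1/12 + 6·5/36 + 8·5/36 + 10·1/12 + 12·1/36 = 7/2.
E[X | X is even] = (7/2) / (1/2) = 7.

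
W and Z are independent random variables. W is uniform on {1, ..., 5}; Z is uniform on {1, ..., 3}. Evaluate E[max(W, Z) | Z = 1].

3

Outcomes with Z = 1: (1,1), (2,1), (3,1), (4,1), (5,1), each with probability 1/15.
E[max(W, Z) | Z = 1] = (1 + 2 + 3 + 4 + 5) / 5 = 3.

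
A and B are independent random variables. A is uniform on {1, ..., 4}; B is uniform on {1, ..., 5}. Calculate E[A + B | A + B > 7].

25/3

Outcomes with A + B > 7: (3,5), (4,4), (4,5), each with probability 1/20.
E[A + B | A + B > 7] = (8 + 8 + 9) / 3 = 25/3.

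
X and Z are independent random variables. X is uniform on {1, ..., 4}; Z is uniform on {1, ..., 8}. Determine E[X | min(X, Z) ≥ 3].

7/2

P(min(X, Z) ≥ 3) = 3/8.
Summing X·P(x,y) over outcomes with min(X, Z) ≥ 3 gives 21/16.
E[X | min(X, Z) ≥ 3] = (21/16) / (3/8) = 7/2.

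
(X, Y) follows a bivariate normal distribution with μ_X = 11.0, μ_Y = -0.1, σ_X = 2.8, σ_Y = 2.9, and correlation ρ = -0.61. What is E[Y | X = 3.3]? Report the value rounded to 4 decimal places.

E[Y | X=x] = μ_Y + ρ(σ_Y/σ_X)(x − μ_X) for jointly normal variables.
E[Y | X=3.3] = -0.1 + (-0.61)·(2.9/2.8)·(3.3 − (11.0)) = -0.1 + (-0.63179)·(-7.7) = 4.7648.

4.7648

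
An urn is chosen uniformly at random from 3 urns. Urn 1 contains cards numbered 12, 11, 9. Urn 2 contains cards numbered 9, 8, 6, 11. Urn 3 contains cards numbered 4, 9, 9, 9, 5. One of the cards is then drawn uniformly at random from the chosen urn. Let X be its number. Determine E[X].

791/90

E[X | urn 1] = (12+11+9)/3 = 32/3.
E[X | urn 2] = (9+8+6+11)/4 = 17/2.
E[X | urn 3] = (4+9+9+9+5)/5 = 36/5.
E[X] = (1/3)·(32/3) + (1/3)·(17/2) + (1/3)·(36/5) = 791/90.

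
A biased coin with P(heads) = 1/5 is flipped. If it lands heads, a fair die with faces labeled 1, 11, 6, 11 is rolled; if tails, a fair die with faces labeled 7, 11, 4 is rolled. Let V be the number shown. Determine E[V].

439/60

E[V | heads] = (1+11+6+11)/4 = 29/4.
E[V | tails] = (7+11+4)/3 = 22/3.
By the law of total expectation,
E[V] = (1/5)·(29/4) + (4/5)·(22/3) = 439/60.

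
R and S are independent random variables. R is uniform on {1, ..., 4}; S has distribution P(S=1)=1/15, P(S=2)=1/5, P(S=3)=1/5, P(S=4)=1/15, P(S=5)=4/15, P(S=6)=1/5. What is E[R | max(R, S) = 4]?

P(max(R, S) = 4) = 11/60.
Summing R·P(x,y) over outcomes with max(R, S) = 4 gives 19/30.
E[R | max(R, S) = 4] = (19/30) / (11/60) = 38/11.

38/11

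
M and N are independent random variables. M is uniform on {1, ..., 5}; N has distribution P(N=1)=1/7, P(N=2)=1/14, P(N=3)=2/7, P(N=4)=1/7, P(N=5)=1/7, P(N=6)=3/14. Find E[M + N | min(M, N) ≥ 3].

P(min(M, N) ≥ 3) = 33/70.
Summing (M+N)·P(x,y) over outcomes with min(M, N) ≥ 3 gives 138/35.
E[M + N | min(M, N) ≥ 3] = (138/35) / (33/70) = 92/11.

92/11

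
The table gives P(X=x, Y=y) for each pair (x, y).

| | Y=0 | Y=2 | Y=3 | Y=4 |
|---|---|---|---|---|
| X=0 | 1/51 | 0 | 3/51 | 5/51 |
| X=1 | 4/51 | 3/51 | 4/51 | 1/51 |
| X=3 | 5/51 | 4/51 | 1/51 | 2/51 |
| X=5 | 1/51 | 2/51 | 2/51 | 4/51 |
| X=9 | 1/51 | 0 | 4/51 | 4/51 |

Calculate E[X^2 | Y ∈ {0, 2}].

244/21

P(Y ∈ {0, 2}) = 7/17.
Σ X^2·P over the event = 0·(1/51) + 1·(4/51) + 1·(3/51) + 9·(5/51) + 9·(4/51) + 25·(1/51) + 25·(2/51) + 81·(1/51) = 244/51.
E[X^2 | Y ∈ {0, 2}] = (244/51) / (7/17) = 244/21.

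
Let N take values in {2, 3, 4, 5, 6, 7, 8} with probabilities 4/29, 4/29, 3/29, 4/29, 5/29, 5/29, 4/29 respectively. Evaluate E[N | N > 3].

43/7

P(N > 3) = 21/29.
Σ over the event: 4·3/29 + 5·4/29 + 6·5/29 + 7·5/29 + 8·4/29 = 129/29.
E[N | N > 3] = (129/29) / (21/29) = 43/7.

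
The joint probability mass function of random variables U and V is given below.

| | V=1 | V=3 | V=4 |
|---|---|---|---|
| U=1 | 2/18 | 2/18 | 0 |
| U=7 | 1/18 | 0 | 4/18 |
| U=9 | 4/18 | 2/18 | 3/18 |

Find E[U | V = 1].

45/7

P(V = 1) = 7/18.
Σ U·P over the event = 1·(2/18) + 7·(1/18) + 9·(4/18) = 5/2.
E[U | V = 1] = (5/2) / (7/18) = 45/7.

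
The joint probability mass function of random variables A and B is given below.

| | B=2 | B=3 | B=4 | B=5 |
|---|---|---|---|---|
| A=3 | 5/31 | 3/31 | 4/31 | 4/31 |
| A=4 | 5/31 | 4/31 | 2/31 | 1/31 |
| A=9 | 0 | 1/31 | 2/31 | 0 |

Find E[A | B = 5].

16/5

P(B = 5) = 5/31.
Σ A·P over the event = 3·(4/31) + 4·(1/31) = 16/31.
E[A | B = 5] = (16/31) / (5/31) = 16/5.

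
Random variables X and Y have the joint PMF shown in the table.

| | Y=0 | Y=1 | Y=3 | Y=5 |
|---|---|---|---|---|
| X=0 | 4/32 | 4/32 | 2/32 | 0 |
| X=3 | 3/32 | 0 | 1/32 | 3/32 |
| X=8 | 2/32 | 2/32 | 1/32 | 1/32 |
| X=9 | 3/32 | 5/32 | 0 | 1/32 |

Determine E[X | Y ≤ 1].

P(Y ≤ 1) = 23/32.
Summing X·P(X=x,Y=y) over the conditioning event gives 113/32.
E[X | Y ≤ 1] = (113/32) / (23/32) = 113/23.

113/23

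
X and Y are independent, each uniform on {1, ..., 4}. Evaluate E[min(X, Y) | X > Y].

5/3

P(X > Y) = 3/8.
Summing min(X,Y)·P(x,y) over outcomes with X > Y gives 5/8.
E[min(X, Y) | X > Y] = (5/8) / (3/8) = 5/3.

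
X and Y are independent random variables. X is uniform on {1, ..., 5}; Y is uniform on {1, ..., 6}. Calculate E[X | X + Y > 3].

86/27

P(X + Y > 3) = 9/10.
Summing X·P(x,y) over outcomes with X + Y > 3 gives 43/15.
E[X | X + Y > 3] = (43/15) / (9/10) = 86/27.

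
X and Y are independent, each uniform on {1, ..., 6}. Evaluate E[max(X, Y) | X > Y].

14/3

P(X > Y) = 5/12.
Summing max(X,Y)·P(x,y) over outcomes with X > Y gives 35/18.
E[max(X, Y) | X > Y] = (35/18) / (5/12) = 14/3.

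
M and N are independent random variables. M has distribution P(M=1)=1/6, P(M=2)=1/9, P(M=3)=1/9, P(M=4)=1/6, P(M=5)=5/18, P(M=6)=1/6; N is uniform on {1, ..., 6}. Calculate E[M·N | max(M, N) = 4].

P(max(M, N) = 4) = 19/108.
Summing MN·P(x,y) over outcomes with max(M, N) = 4 gives 43/27.
E[M·N | max(M, N) = 4] = (43/27) / (19/108) = 172/19.

172/19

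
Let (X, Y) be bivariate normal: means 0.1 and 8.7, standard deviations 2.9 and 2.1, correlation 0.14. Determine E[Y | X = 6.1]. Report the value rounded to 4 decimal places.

9.3083

For a bivariate normal, E[Y | X=x] = μ_Y + ρ·(σ_Y/σ_X)·(x − μ_X).
E[Y | X=6.1] = 8.7 + (0.14)·(2.1/2.9)·(6.1 − (0.1)) = 8.7 + (0.10138)·(6) = 9.3083.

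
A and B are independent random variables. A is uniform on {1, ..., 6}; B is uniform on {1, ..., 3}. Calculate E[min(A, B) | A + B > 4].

25/12

P(A + B > 4) = 2/3.
Summing min(A,B)·P(x,y) over outcomes with A + B > 4 gives 25/18.
E[min(A, B) | A + B > 4] = (25/18) / (2/3) = 25/12.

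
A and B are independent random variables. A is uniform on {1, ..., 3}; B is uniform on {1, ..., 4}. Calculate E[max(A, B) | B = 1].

Outcomes with B = 1: (1,1), (2,1), (3,1), each with probability 1/12.
E[max(A, B) | B = 1] = (1 + 2 + 3) / 3 = 2.

2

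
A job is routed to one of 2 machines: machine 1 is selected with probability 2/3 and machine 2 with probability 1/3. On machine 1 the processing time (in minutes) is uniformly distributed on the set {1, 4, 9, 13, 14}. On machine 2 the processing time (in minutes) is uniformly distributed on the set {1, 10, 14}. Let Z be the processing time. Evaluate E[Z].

371/45

E[Z | machine 1] = (1+4+9+13+14)/5 = 41/5.
E[Z | machine 2] = (1+10+14)/3 = 25/3.
E[Z] = (2/3)·(41/5) + (1/3)·(25/3) = 371/45.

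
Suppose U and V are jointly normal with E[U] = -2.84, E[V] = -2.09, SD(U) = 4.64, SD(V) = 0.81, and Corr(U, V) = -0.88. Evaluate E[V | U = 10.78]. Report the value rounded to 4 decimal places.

For a bivariate normal, E[V | U=x] = μ_V + ρ·(σ_V/σ_U)·(x − μ_U).
E[V | U=10.78] = -2.09 + (-0.88)·(0.81/4.64)·(10.78 − (-2.84)) = -2.09 + (-0.15362)·(13.62) = -4.1823.

-4.1823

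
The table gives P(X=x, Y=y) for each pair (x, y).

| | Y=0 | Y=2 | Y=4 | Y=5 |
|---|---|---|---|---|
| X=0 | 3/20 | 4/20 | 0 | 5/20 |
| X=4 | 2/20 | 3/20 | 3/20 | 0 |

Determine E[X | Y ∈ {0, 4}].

5/2

P(Y ∈ {0, 4}) = 2/5.
Σ X·P over the event = 0·(3/20) + 4·(2/20) + 4·(3/20) = 1.
E[X | Y ∈ {0, 4}] = (1) / (2/5) = 5/2.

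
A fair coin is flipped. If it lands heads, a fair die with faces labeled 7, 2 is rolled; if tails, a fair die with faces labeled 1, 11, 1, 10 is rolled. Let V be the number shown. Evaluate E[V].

41/8

E[V | heads] = (7+2)/2 = 9/2.
E[V | tails] = (1+11+1+10)/4 = 23/4.
By the law of total expectation,
E[V] = (1/2)·(9/2) + (1/2)·(23/4) = 41/8.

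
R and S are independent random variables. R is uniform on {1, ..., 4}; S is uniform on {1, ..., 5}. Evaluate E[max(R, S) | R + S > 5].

43/10

P(R + S > 5) = 1/2.
Summing max(R,S)·P(x,y) over outcomes with R + S > 5 gives 43/20.
E[max(R, S) | R + S > 5] = (43/20) / (1/2) = 43/10.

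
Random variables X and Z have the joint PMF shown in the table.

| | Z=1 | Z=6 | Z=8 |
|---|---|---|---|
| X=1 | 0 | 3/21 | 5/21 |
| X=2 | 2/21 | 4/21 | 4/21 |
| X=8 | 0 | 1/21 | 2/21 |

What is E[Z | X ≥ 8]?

22/3

P(X ≥ 8) = 1/7.
Σ Z·P over the event = 6·(1/21) + 8·(2/21) = 22/21.
E[Z | X ≥ 8] = (22/21) / (1/7) = 22/3.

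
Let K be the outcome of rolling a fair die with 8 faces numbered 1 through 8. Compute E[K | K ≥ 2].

Given K ≥ 2, K is equally likely to be any of {2, 3, 4, 5, 6, 7, 8}.
E[K | K ≥ 2] = (2 + 3 + 4 + 5 + 6 + 7 + 8) / 7 = 5.

5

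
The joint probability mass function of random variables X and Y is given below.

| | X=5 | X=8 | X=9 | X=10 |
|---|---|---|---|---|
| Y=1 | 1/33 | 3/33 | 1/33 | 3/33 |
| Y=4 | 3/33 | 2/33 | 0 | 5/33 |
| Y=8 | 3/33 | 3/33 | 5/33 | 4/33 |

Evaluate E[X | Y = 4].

81/10

P(Y = 4) = 10/33.
Summing X·P(X=x,Y=y) over the conditioning event gives 27/11.
E[X | Y = 4] = (27/11) / (10/33) = 81/10.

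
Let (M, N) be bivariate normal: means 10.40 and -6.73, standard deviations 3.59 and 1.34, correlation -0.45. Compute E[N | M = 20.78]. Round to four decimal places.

E[N | M=x] = μ_N + ρ(σ_N/σ_M)(x − μ_M) for jointly normal variables.
E[N | M=20.78] = -6.73 + (-0.45)·(1.34/3.59)·(20.78 − (10.40)) = -6.73 + (-0.16797)·(10.38) = -8.4735.

-8.4735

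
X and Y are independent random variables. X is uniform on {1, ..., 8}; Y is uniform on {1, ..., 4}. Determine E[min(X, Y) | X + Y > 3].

67/29

P(X + Y > 3) = 29/32.
Summing min(X,Y)·P(x,y) over outcomes with X + Y > 3 gives 67/32.
E[min(X, Y) | X + Y > 3] = (67/32) / (29/32) = 67/29.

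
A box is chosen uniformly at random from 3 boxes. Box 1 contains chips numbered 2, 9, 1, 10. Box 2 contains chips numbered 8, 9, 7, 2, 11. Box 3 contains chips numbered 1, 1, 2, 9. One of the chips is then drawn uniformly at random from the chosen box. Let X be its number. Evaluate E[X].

E[X | box 1] = (2+9+1+10)/4 = 11/2.
E[X | box 2] = (8+9+7+2+11)/5 = 37/5.
E[X | box 3] = (1+1+2+9)/4 = 13/4.
E[X] = (1/3)·(11/2) + (1/3)·(37/5) + (1/3)·(13/4) = 323/60.

323/60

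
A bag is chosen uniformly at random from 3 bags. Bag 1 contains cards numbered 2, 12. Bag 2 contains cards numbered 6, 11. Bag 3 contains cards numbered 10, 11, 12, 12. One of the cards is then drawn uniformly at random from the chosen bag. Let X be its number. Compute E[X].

107/12

E[X | bag 1] = (2+12)/2 = 7.
E[X | bag 2] = (6+11)/2 = 17/2.
E[X | bag 3] = (10+11+12+12)/4 = 45/4.
By the law of total expectation,
E[X] = (1/3)·(7) + (1/3)·(17/2) + (1/3)·(45/4) = 107/12.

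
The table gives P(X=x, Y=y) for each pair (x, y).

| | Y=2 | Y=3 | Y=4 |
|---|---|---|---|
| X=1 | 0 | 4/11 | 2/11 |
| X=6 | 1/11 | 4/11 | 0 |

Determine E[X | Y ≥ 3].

3

P(Y ≥ 3) = 10/11.
Summing X·P(X=x,Y=y) over the conditioning event gives 30/11.
E[X | Y ≥ 3] = (30/11) / (10/11) = 3.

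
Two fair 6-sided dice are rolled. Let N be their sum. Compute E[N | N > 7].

28/3

P(N > 7) = 5/12.
Σ over the event: 8·5/36 + 9·1/9 + 10·1/12 + 11·1/18 + 12·1/36 = 35/9.
E[N | N > 7] = (35/9) / (5/12) = 28/3.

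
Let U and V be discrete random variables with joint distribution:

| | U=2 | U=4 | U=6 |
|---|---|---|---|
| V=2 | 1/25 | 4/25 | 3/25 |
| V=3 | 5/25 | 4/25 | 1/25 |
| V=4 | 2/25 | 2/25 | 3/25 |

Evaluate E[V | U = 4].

14/5

P(U = 4) = 2/5.
Σ V·P over the event = 2·(4/25) + 3·(4/25) + 4·(2/25) = 28/25.
E[V | U = 4] = (28/25) / (2/5) = 14/5.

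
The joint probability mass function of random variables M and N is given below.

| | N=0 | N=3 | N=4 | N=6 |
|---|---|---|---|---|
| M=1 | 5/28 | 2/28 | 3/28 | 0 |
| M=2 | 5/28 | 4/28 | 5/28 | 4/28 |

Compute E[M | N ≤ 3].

P(N ≤ 3) = 4/7.
Σ M·P over the event = 1·(5/28) + 1·(2/28) + 2·(5/28) + 2·(4/28) = 25/28.
E[M | N ≤ 3] = (25/28) / (4/7) = 25/16.

25/16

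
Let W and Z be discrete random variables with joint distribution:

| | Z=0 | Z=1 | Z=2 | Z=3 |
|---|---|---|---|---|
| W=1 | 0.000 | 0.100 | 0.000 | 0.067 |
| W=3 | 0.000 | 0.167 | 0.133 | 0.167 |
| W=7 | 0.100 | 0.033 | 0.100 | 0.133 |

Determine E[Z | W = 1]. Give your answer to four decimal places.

1.8024

P(W = 1) = 0.167.
Summing Z·P(W=x,Z=y) over the conditioning event gives 0.301.
E[Z | W = 1] = (0.301) / (0.167) = 1.8024.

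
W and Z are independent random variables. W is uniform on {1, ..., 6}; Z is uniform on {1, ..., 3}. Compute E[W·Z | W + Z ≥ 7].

P(W + Z ≥ 7) = 1/3.
Summing WZ·P(x,y) over outcomes with W + Z ≥ 7 gives 73/18.
E[W·Z | W + Z ≥ 7] = (73/18) / (1/3) = 73/6.

73/6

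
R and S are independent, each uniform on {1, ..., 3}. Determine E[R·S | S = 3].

6

Outcomes with S = 3: (1,3), (2,3), (3,3), each with probability 1/9.
E[R·S | S = 3] = (3 + 6 + 9) / 3 = 6.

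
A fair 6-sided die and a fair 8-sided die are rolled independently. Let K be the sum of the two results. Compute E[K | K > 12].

P(K > 12) = 1/16.
Σ over the event: 13·1/24 + 14·1/48 = 5/6.
E[K | K > 12] = (5/6) / (1/16) = 40/3.

40/3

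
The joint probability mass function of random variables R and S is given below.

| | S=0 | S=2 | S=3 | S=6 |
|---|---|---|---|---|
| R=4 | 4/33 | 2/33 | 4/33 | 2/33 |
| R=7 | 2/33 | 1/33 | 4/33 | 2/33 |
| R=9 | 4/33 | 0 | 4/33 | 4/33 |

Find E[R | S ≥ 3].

69/10

P(S ≥ 3) = 20/33.
Σ R·P over the event = 4·(4/33) + 4·(2/33) + 7·(4/33) + 7·(2/33) + 9·(4/33) + 9·(4/33) = 46/11.
E[R | S ≥ 3] = (46/11) / (20/33) = 69/10.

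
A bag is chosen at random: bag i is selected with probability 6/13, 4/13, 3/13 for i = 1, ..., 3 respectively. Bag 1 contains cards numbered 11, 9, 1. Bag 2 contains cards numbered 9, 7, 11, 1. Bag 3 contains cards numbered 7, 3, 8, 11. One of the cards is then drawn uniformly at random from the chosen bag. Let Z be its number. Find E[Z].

E[Z | bag 1] = (11+9+1)/3 = 7.
E[Z | bag 2] = (9+7+11+1)/4 = 7.
E[Z | bag 3] = (7+3+8+11)/4 = 29/4.
By the law of total expectation,
E[Z] = (6/13)·(7) + (4/13)·(7) + (3/13)·(29/4) = 367/52.

367/52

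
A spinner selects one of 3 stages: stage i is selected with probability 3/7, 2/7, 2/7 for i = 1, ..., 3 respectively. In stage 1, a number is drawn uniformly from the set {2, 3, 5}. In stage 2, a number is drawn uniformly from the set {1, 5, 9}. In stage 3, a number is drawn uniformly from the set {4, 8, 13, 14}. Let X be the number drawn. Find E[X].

E[X | stage 1] = (2+3+5)/3 = 10/3.
E[X | stage 2] = (1+5+9)/3 = 5.
E[X | stage 3] = (4+8+13+14)/4 = 39/4.
By the law of total expectation,
E[X] = (3/7)·(10/3) + (2/7)·(5) + (2/7)·(39/4) = 79/14.

79/14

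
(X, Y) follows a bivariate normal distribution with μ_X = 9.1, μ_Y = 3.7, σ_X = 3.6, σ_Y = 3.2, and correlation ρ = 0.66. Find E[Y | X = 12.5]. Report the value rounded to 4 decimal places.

E[Y | X=x] = μ_Y + ρ(σ_Y/σ_X)(x − μ_X) for jointly normal variables.
E[Y | X=12.5] = 3.7 + (0.66)·(3.2/3.6)·(12.5 − (9.1)) = 3.7 + (0.58667)·(3.4) = 5.6947.

5.6947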